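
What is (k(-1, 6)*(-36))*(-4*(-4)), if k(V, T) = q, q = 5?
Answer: -2880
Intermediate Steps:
k(V, T) = 5
(k(-1, 6)*(-36))*(-4*(-4)) = (5*(-36))*(-4*(-4)) = -180*16 = -2880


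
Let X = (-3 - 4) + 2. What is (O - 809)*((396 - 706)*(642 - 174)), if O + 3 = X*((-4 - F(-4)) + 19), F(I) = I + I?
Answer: 134489160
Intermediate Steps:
F(I) = 2*I
X = -5 (X = -7 + 2 = -5)
O = -118 (O = -3 - 5*((-4 - 2*(-4)) + 19) = -3 - 5*((-4 - 1*(-8)) + 19) = -3 - 5*((-4 + 8) + 19) = -3 - 5*(4 + 19) = -3 - 5*23 = -3 - 115 = -118)
(O - 809)*((396 - 706)*(642 - 174)) = (-118 - 809)*((396 - 706)*(642 - 174)) = -(-287370)*468 = -927*(-145080) = 134489160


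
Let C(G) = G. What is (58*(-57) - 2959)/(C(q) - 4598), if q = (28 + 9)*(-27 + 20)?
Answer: 6265/4857 ≈ 1.2899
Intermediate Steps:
q = -259 (q = 37*(-7) = -259)
(58*(-57) - 2959)/(C(q) - 4598) = (58*(-57) - 2959)/(-259 - 4598) = (-3306 - 2959)/(-4857) = -6265*(-1/4857) = 6265/4857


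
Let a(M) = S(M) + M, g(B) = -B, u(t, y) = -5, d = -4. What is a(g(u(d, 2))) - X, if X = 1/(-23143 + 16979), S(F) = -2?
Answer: 18493/6164 ≈ 3.0002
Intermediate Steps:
X = -1/6164 (X = 1/(-6164) = -1/6164 ≈ -0.00016223)
a(M) = -2 + M
a(g(u(d, 2))) - X = (-2 - 1*(-5)) - 1*(-1/6164) = (-2 + 5) + 1/6164 = 3 + 1/6164 = 18493/6164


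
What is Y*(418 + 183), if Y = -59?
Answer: -35459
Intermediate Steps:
Y*(418 + 183) = -59*(418 + 183) = -59*601 = -35459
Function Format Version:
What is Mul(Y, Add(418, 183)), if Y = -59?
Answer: -35459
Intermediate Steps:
Mul(Y, Add(418, 183)) = Mul(-59, Add(418, 183)) = Mul(-59, 601) = -35459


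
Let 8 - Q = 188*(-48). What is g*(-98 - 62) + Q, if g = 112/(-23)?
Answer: 225656/23 ≈ 9811.1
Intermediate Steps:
Q = 9032 (Q = 8 - 188*(-48) = 8 - 1*(-9024) = 8 + 9024 = 9032)
g = -112/23 (g = 112*(-1/23) = -112/23 ≈ -4.8696)
g*(-98 - 62) + Q = -112*(-98 - 62)/23 + 9032 = -112/23*(-160) + 9032 = 17920/23 + 9032 = 225656/23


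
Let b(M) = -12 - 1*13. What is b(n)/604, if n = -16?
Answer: -25/604 ≈ -0.041391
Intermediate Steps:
b(M) = -25 (b(M) = -12 - 13 = -25)
b(n)/604 = -25/604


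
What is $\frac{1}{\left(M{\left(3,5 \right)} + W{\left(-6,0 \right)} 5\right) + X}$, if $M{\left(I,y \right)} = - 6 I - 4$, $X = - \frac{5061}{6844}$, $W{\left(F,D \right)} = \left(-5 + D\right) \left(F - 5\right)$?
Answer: $\frac{6844}{1726471} \approx 0.0039642$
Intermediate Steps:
$W{\left(F,D \right)} = \left(-5 + D\right) \left(-5 + F\right)$
$X = - \frac{5061}{6844}$ ($X = \left(-5061\right) \frac{1}{6844} = - \frac{5061}{6844} \approx -0.73948$)
$M{\left(I,y \right)} = -4 - 6 I$
$\frac{1}{\left(M{\left(3,5 \right)} + W{\left(-6,0 \right)} 5\right) + X} = \frac{1}{\left(\left(-4 - 18\right) + \left(25 - 0 - -30 + 0 \left(-6\right)\right) 5\right) - \frac{5061}{6844}} = \frac{1}{\left(\left(-4 - 18\right) + \left(25 + 0 + 30 + 0\right) 5\right) - \frac{5061}{6844}} = \frac{1}{\left(-22 + 55 \cdot 5\right) - \frac{5061}{6844}} = \frac{1}{\left(-22 + 275\right) - \frac{5061}{6844}} = \frac{1}{253 - \frac{5061}{6844}} = \frac{1}{\frac{1726471}{6844}} = \frac{6844}{1726471}$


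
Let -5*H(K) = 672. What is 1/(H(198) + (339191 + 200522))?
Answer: 5/2697893 ≈ 1.8533e-6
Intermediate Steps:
H(K) = -672/5 (H(K) = -1/5*672 = -672/5)
1/(H(198) + (339191 + 200522)) = 1/(-672/5 + (339191 + 200522)) = 1/(-672/5 + 539713) = 1/(2697893/5) = 5/2697893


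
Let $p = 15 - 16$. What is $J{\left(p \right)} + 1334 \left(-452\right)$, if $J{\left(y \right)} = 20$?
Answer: $-602948$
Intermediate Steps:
$p = -1$ ($p = 15 - 16 = -1$)
$J{\left(p \right)} + 1334 \left(-452\right) = 20 + 1334 \left(-452\right) = 20 - 602968 = -602948$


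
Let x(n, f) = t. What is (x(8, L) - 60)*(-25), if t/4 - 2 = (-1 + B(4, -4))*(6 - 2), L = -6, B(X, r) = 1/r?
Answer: 1800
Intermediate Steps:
t = -12 (t = 8 + 4*((-1 + 1/(-4))*(6 - 2)) = 8 + 4*((-1 - ¼)*4) = 8 + 4*(-5/4*4) = 8 + 4*(-5) = 8 - 20 = -12)
x(n, f) = -12
(x(8, L) - 60)*(-25) = (-12 - 60)*(-25) = -72*(-25) = 1800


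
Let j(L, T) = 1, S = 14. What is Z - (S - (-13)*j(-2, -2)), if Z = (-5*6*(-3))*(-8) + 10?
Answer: -737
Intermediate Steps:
Z = -710 (Z = -30*(-3)*(-8) + 10 = 90*(-8) + 10 = -720 + 10 = -710)
Z - (S - (-13)*j(-2, -2)) = -710 - (14 - (-13)) = -710 - (14 - 1*(-13)) = -710 - (14 + 13) = -710 - 1*27 = -710 - 27 = -737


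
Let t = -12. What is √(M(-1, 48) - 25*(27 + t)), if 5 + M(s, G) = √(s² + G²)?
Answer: √(-380 + √2305) ≈ 18.221*I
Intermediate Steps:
M(s, G) = -5 + √(G² + s²) (M(s, G) = -5 + √(s² + G²) = -5 + √(G² + s²))
√(M(-1, 48) - 25*(27 + t)) = √((-5 + √(48² + (-1)²)) - 25*(27 - 12)) = √((-5 + √(2304 + 1)) - 25*15) = √((-5 + √2305) - 375) = √(-380 + √2305)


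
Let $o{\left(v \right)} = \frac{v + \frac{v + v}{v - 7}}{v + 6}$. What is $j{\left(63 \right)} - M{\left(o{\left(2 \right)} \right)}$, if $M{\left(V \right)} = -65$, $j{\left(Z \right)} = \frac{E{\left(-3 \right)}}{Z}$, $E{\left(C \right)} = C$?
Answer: $\frac{1364}{21} \approx 64.952$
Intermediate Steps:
$j{\left(Z \right)} = - \frac{3}{Z}$
$o{\left(v \right)} = \frac{v + \frac{2 v}{-7 + v}}{6 + v}$
$j{\left(63 \right)} - M{\left(o{\left(2 \right)} \right)} = - \frac{3}{63} - -65 = \left(-3\right) \frac{1}{63} + 65 = - \frac{1}{21} + 65 = \frac{1364}{21}$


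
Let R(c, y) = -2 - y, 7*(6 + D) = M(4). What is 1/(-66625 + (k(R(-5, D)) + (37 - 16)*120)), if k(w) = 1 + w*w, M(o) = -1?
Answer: -49/3140255 ≈ -1.5604e-5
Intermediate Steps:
D = -43/7 (D = -6 + (⅐)*(-1) = -6 - ⅐ = -43/7 ≈ -6.1429)
k(w) = 1 + w²
1/(-66625 + (k(R(-5, D)) + (37 - 16)*120)) = 1/(-66625 + ((1 + (-2 - 1*(-43/7))²) + (37 - 16)*120)) = 1/(-66625 + ((1 + (-2 + 43/7)²) + 21*120)) = 1/(-66625 + ((1 + (29/7)²) + 2520)) = 1/(-66625 + ((1 + 841/49) + 2520)) = 1/(-66625 + (890/49 + 2520)) = 1/(-66625 + 124370/49) = 1/(-3140255/49) = -49/3140255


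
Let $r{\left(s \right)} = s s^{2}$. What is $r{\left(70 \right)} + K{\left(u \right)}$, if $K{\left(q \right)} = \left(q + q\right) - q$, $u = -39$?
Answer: $342961$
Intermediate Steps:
$r{\left(s \right)} = s^{3}$
$K{\left(q \right)} = q$ ($K{\left(q \right)} = 2 q - q = q$)
$r{\left(70 \right)} + K{\left(u \right)} = 70^{3} - 39 = 343000 - 39 = 342961$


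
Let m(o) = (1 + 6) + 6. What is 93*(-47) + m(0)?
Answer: -4358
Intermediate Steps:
m(o) = 13 (m(o) = 7 + 6 = 13)
93*(-47) + m(0) = 93*(-47) + 13 = -4371 + 13 = -4358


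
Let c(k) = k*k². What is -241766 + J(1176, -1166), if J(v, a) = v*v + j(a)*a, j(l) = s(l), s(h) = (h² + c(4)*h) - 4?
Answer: -1497084838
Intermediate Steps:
c(k) = k³
s(h) = -4 + h² + 64*h (s(h) = (h² + 4³*h) - 4 = (h² + 64*h) - 4 = -4 + h² + 64*h)
j(l) = -4 + l² + 64*l
J(v, a) = v² + a*(-4 + a² + 64*a) (J(v, a) = v*v + (-4 + a² + 64*a)*a = v² + a*(-4 + a² + 64*a))
-241766 + J(1176, -1166) = -241766 + (1176² - 1166*(-4 + (-1166)² + 64*(-1166))) = -241766 + (1382976 - 1166*(-4 + 1359556 - 74624)) = -241766 + (1382976 - 1166*1284928) = -241766 + (1382976 - 1498226048) = -241766 - 1496843072 = -1497084838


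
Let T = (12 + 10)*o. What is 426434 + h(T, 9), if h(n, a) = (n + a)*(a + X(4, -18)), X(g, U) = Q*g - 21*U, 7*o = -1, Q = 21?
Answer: 3004349/7 ≈ 4.2919e+5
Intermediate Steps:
o = -1/7 (o = (1/7)*(-1) = -1/7 ≈ -0.14286)
X(g, U) = -21*U + 21*g (X(g, U) = 21*g - 21*U = -21*U + 21*g)
T = -22/7 (T = (12 + 10)*(-1/7) = 22*(-1/7) = -22/7 ≈ -3.1429)
h(n, a) = (462 + a)*(a + n) (h(n, a) = (n + a)*(a + (-21*(-18) + 21*4)) = (a + n)*(a + (378 + 84)) = (a + n)*(a + 462) = (a + n)*(462 + a) = (462 + a)*(a + n))
426434 + h(T, 9) = 426434 + (9**2 + 462*9 + 462*(-22/7) + 9*(-22/7)) = 426434 + (81 + 4158 - 1452 - 198/7) = 426434 + 19311/7 = 3004349/7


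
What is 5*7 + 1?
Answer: 36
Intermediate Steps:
5*7 + 1 = 35 + 1 = 36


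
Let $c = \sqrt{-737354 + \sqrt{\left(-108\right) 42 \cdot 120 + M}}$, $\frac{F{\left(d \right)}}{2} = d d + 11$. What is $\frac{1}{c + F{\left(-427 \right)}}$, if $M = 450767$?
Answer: $\frac{1}{364680 + \sqrt{-737354 + i \sqrt{93553}}} \approx 2.7421 \cdot 10^{-6} - 6.457 \cdot 10^{-9} i$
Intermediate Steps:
$F{\left(d \right)} = 22 + 2 d^{2}$ ($F{\left(d \right)} = 2 \left(d d + 11\right) = 2 \left(d^{2} + 11\right) = 2 \left(11 + d^{2}\right) = 22 + 2 d^{2}$)
$c = \sqrt{-737354 + i \sqrt{93553}}$ ($c = \sqrt{-737354 + \sqrt{\left(-108\right) 42 \cdot 120 + 450767}} = \sqrt{-737354 + \sqrt{\left(-4536\right) 120 + 450767}} = \sqrt{-737354 + \sqrt{-544320 + 450767}} = \sqrt{-737354 + \sqrt{-93553}} = \sqrt{-737354 + i \sqrt{93553}} \approx 0.178 + 858.69 i$)
$\frac{1}{c + F{\left(-427 \right)}} = \frac{1}{\sqrt{-737354 + i \sqrt{93553}} + \left(22 + 2 \left(-427\right)^{2}\right)} = \frac{1}{\sqrt{-737354 + i \sqrt{93553}} + \left(22 + 2 \cdot 182329\right)} = \frac{1}{\sqrt{-737354 + i \sqrt{93553}} + \left(22 + 364658\right)} = \frac{1}{\sqrt{-737354 + i \sqrt{93553}} + 364680} = \frac{1}{364680 + \sqrt{-737354 + i \sqrt{93553}}}$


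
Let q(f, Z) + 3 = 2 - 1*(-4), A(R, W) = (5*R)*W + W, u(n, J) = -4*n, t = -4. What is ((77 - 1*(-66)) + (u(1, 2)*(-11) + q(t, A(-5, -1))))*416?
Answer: 79040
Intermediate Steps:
A(R, W) = W + 5*R*W (A(R, W) = 5*R*W + W = W + 5*R*W)
q(f, Z) = 3 (q(f, Z) = -3 + (2 - 1*(-4)) = -3 + (2 + 4) = -3 + 6 = 3)
((77 - 1*(-66)) + (u(1, 2)*(-11) + q(t, A(-5, -1))))*416 = ((77 - 1*(-66)) + (-4*1*(-11) + 3))*416 = ((77 + 66) + (-4*(-11) + 3))*416 = (143 + (44 + 3))*416 = (143 + 47)*416 = 190*416 = 79040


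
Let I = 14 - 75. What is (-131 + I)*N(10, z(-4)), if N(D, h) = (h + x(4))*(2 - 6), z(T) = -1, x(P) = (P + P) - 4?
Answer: 2304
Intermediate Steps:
I = -61
x(P) = -4 + 2*P (x(P) = 2*P - 4 = -4 + 2*P)
N(D, h) = -16 - 4*h (N(D, h) = (h + (-4 + 2*4))*(2 - 6) = (h + (-4 + 8))*(-4) = (h + 4)*(-4) = (4 + h)*(-4) = -16 - 4*h)
(-131 + I)*N(10, z(-4)) = (-131 - 61)*(-16 - 4*(-1)) = -192*(-16 + 4) = -192*(-12) = 2304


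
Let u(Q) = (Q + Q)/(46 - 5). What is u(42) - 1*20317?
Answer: -832913/41 ≈ -20315.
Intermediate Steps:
u(Q) = 2*Q/41 (u(Q) = (2*Q)/41 = (2*Q)*(1/41) = 2*Q/41)
u(42) - 1*20317 = (2/41)*42 - 1*20317 = 84/41 - 20317 = -832913/41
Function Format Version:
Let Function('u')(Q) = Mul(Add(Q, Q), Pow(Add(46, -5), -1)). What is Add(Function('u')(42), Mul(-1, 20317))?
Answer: Rational(-832913, 41) ≈ -20315.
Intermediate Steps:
Function('u')(Q) = Mul(Rational(2, 41), Q) (Function('u')(Q) = Mul(Mul(2, Q), Pow(41, -1)) = Mul(Mul(2, Q), Rational(1, 41)) = Mul(Rational(2, 41), Q))
Add(Function('u')(42), Mul(-1, 20317)) = Add(Mul(Rational(2, 41), 42), Mul(-1, 20317)) = Add(Rational(84, 41), -20317) = Rational(-832913, 41)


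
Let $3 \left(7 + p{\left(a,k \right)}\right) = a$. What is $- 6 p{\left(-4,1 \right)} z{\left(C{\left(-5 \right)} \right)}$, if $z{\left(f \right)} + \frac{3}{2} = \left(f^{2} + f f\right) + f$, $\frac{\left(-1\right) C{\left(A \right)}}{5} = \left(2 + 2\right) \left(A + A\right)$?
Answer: $4009925$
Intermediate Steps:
$p{\left(a,k \right)} = -7 + \frac{a}{3}$
$C{\left(A \right)} = - 40 A$ ($C{\left(A \right)} = - 5 \left(2 + 2\right) \left(A + A\right) = - 5 \cdot 4 \cdot 2 A = - 5 \cdot 8 A = - 40 A$)
$z{\left(f \right)} = - \frac{3}{2} + f + 2 f^{2}$ ($z{\left(f \right)} = - \frac{3}{2} + \left(\left(f^{2} + f f\right) + f\right) = - \frac{3}{2} + \left(\left(f^{2} + f^{2}\right) + f\right) = - \frac{3}{2} + \left(2 f^{2} + f\right) = - \frac{3}{2} + \left(f + 2 f^{2}\right) = - \frac{3}{2} + f + 2 f^{2}$)
$- 6 p{\left(-4,1 \right)} z{\left(C{\left(-5 \right)} \right)} = - 6 \left(-7 + \frac{1}{3} \left(-4\right)\right) \left(- \frac{3}{2} - -200 + 2 \left(\left(-40\right) \left(-5\right)\right)^{2}\right) = - 6 \left(-7 - \frac{4}{3}\right) \left(- \frac{3}{2} + 200 + 2 \cdot 200^{2}\right) = \left(-6\right) \left(- \frac{25}{3}\right) \left(- \frac{3}{2} + 200 + 2 \cdot 40000\right) = 50 \left(- \frac{3}{2} + 200 + 80000\right) = 50 \cdot \frac{160397}{2} = 4009925$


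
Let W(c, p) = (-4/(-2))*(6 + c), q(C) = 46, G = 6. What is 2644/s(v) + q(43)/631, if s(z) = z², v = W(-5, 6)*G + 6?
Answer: 420817/51111 ≈ 8.2334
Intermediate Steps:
W(c, p) = 12 + 2*c (W(c, p) = (-4*(-½))*(6 + c) = 2*(6 + c) = 12 + 2*c)
v = 18 (v = (12 + 2*(-5))*6 + 6 = (12 - 10)*6 + 6 = 2*6 + 6 = 12 + 6 = 18)
2644/s(v) + q(43)/631 = 2644/(18²) + 46/631 = 2644/324 + 46*(1/631) = 2644*(1/324) + 46/631 = 661/81 + 46/631 = 420817/51111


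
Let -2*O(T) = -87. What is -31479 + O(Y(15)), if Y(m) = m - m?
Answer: -62871/2 ≈ -31436.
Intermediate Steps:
Y(m) = 0
O(T) = 87/2 (O(T) = -½*(-87) = 87/2)
-31479 + O(Y(15)) = -31479 + 87/2 = -62871/2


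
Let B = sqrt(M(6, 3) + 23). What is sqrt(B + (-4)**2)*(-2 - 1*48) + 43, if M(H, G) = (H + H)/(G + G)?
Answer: 43 - 50*sqrt(21) ≈ -186.13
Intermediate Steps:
M(H, G) = H/G (M(H, G) = (2*H)/((2*G)) = (2*H)*(1/(2*G)) = H/G)
B = 5 (B = sqrt(6/3 + 23) = sqrt(6*(1/3) + 23) = sqrt(2 + 23) = sqrt(25) = 5)
sqrt(B + (-4)**2)*(-2 - 1*48) + 43 = sqrt(5 + (-4)**2)*(-2 - 1*48) + 43 = sqrt(5 + 16)*(-2 - 48) + 43 = sqrt(21)*(-50) + 43 = -50*sqrt(21) + 43 = 43 - 50*sqrt(21)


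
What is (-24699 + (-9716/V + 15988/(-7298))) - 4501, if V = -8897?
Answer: -3303199082/113119 ≈ -29201.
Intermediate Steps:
(-24699 + (-9716/V + 15988/(-7298))) - 4501 = (-24699 + (-9716/(-8897) + 15988/(-7298))) - 4501 = (-24699 + (-9716*(-1/8897) + 15988*(-1/7298))) - 4501 = (-24699 + (1388/1271 - 7994/3649)) - 4501 = (-24699 - 124282/113119) - 4501 = -2794050463/113119 - 4501 = -3303199082/113119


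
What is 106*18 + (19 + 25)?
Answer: 1952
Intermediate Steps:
106*18 + (19 + 25) = 1908 + 44 = 1952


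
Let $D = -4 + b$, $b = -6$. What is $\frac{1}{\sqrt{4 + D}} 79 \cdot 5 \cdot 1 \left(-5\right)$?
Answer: $\frac{1975 i \sqrt{6}}{6} \approx 806.29 i$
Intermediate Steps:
$D = -10$ ($D = -4 - 6 = -10$)
$\frac{1}{\sqrt{4 + D}} 79 \cdot 5 \cdot 1 \left(-5\right) = \frac{1}{\sqrt{4 - 10}} \cdot 79 \cdot 5 \cdot 1 \left(-5\right) = \frac{1}{\sqrt{-6}} \cdot 79 \cdot 5 \left(-5\right) = \frac{1}{i \sqrt{6}} \cdot 79 \left(-25\right) = - \frac{i \sqrt{6}}{6} \cdot 79 \left(-25\right) = - \frac{79 i \sqrt{6}}{6} \left(-25\right) = \frac{1975 i \sqrt{6}}{6}$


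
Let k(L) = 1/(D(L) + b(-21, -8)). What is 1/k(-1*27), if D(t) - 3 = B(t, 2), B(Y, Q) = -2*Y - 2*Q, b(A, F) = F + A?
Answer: 24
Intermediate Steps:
b(A, F) = A + F
B(Y, Q) = -2*Q - 2*Y
D(t) = -1 - 2*t (D(t) = 3 + (-2*2 - 2*t) = 3 + (-4 - 2*t) = -1 - 2*t)
k(L) = 1/(-30 - 2*L) (k(L) = 1/((-1 - 2*L) + (-21 - 8)) = 1/((-1 - 2*L) - 29) = 1/(-30 - 2*L))
1/k(-1*27) = 1/(-1/(30 + 2*(-1*27))) = 1/(-1/(30 + 2*(-27))) = 1/(-1/(30 - 54)) = 1/(-1/(-24)) = 1/(-1*(-1/24)) = 1/(1/24) = 24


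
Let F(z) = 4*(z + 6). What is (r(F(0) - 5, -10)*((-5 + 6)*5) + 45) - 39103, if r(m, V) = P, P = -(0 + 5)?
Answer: -39083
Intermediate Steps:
F(z) = 24 + 4*z (F(z) = 4*(6 + z) = 24 + 4*z)
P = -5 (P = -1*5 = -5)
r(m, V) = -5
(r(F(0) - 5, -10)*((-5 + 6)*5) + 45) - 39103 = (-5*(-5 + 6)*5 + 45) - 39103 = (-5*5 + 45) - 39103 = (-25 + 45) - 39103 = 20 - 39103 = -39083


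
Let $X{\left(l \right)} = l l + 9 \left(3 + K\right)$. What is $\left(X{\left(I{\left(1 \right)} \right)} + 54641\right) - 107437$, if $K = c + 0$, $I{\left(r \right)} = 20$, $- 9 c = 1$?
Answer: $-52370$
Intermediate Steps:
$c = - \frac{1}{9}$ ($c = \left(- \frac{1}{9}\right) 1 = - \frac{1}{9} \approx -0.11111$)
$K = - \frac{1}{9}$ ($K = - \frac{1}{9} + 0 = - \frac{1}{9} \approx -0.11111$)
$X{\left(l \right)} = 26 + l^{2}$ ($X{\left(l \right)} = l l + 9 \left(3 - \frac{1}{9}\right) = l^{2} + 9 \cdot \frac{26}{9} = l^{2} + 26 = 26 + l^{2}$)
$\left(X{\left(I{\left(1 \right)} \right)} + 54641\right) - 107437 = \left(\left(26 + 20^{2}\right) + 54641\right) - 107437 = \left(\left(26 + 400\right) + 54641\right) - 107437 = \left(426 + 54641\right) - 107437 = 55067 - 107437 = -52370$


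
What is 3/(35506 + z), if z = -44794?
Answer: -1/3096 ≈ -0.00032300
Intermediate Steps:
3/(35506 + z) = 3/(35506 - 44794) = 3/(-9288) = 3*(-1/9288) = -1/3096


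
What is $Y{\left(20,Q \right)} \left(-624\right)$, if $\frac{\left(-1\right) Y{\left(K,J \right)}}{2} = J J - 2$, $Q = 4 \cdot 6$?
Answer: $716352$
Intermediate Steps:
$Q = 24$
$Y{\left(K,J \right)} = 4 - 2 J^{2}$ ($Y{\left(K,J \right)} = - 2 \left(J J - 2\right) = - 2 \left(J^{2} - 2\right) = - 2 \left(-2 + J^{2}\right) = 4 - 2 J^{2}$)
$Y{\left(20,Q \right)} \left(-624\right) = \left(4 - 2 \cdot 24^{2}\right) \left(-624\right) = \left(4 - 1152\right) \left(-624\right) = \left(-1148\right) \left(-624\right) = 716352$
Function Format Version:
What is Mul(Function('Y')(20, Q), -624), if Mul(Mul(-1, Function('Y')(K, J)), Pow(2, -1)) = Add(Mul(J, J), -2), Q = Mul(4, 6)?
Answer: 716352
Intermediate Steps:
Q = 24
Function('Y')(K, J) = Add(4, Mul(-2, Pow(J, 2))) (Function('Y')(K, J) = Mul(-2, Add(Mul(J, J), -2)) = Mul(-2, Add(Pow(J, 2), -2)) = Mul(-2, Add(-2, Pow(J, 2))) = Add(4, Mul(-2, Pow(J, 2))))
Mul(Function('Y')(20, Q), -624) = Mul(Add(4, Mul(-2, Pow(24, 2))), -624) = Mul(Add(4, Mul(-2, 576)), -624) = Mul(Add(4, -1152), -624) = Mul(-1148, -624) = 716352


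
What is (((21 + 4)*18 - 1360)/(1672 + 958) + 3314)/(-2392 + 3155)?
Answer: 871491/200669 ≈ 4.3429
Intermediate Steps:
(((21 + 4)*18 - 1360)/(1672 + 958) + 3314)/(-2392 + 3155) = ((25*18 - 1360)/2630 + 3314)/763 = ((450 - 1360)*(1/2630) + 3314)*(1/763) = (-910*1/2630 + 3314)*(1/763) = (-91/263 + 3314)*(1/763) = (871491/263)*(1/763) = 871491/200669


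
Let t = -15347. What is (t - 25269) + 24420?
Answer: -16196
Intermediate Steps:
(t - 25269) + 24420 = (-15347 - 25269) + 24420 = -40616 + 24420 = -16196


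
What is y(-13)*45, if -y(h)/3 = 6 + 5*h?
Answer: 7965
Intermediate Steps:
y(h) = -18 - 15*h (y(h) = -3*(6 + 5*h) = -18 - 15*h)
y(-13)*45 = (-18 - 15*(-13))*45 = (-18 + 195)*45 = 177*45 = 7965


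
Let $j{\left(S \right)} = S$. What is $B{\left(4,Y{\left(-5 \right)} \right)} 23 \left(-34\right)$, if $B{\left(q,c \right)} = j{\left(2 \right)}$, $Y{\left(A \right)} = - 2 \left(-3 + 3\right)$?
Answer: $-1564$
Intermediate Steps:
$Y{\left(A \right)} = 0$ ($Y{\left(A \right)} = \left(-2\right) 0 = 0$)
$B{\left(q,c \right)} = 2$
$B{\left(4,Y{\left(-5 \right)} \right)} 23 \left(-34\right) = 2 \cdot 23 \left(-34\right) = 46 \left(-34\right) = -1564$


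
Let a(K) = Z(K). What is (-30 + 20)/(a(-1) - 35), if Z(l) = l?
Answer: 5/18 ≈ 0.27778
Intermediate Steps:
a(K) = K
(-30 + 20)/(a(-1) - 35) = (-30 + 20)/(-1 - 35) = -10/(-36) = -1/36*(-10) = 5/18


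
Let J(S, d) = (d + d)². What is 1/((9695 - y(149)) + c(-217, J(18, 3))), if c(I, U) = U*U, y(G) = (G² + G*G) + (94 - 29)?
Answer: -1/33476 ≈ -2.9872e-5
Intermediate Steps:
J(S, d) = 4*d² (J(S, d) = (2*d)² = 4*d²)
y(G) = 65 + 2*G² (y(G) = (G² + G²) + 65 = 2*G² + 65 = 65 + 2*G²)
c(I, U) = U²
1/((9695 - y(149)) + c(-217, J(18, 3))) = 1/((9695 - (65 + 2*149²)) + (4*3²)²) = 1/((9695 - (65 + 2*22201)) + (4*9)²) = 1/((9695 - (65 + 44402)) + 36²) = 1/((9695 - 1*44467) + 1296) = 1/((9695 - 44467) + 1296) = 1/(-34772 + 1296) = 1/(-33476) = -1/33476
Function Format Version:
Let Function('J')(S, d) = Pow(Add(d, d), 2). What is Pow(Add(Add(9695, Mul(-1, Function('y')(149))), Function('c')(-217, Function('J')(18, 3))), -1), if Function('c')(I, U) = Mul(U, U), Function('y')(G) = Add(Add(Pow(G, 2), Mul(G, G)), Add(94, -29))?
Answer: Rational(-1, 33476) ≈ -2.9872e-5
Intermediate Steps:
Function('J')(S, d) = Mul(4, Pow(d, 2)) (Function('J')(S, d) = Pow(Mul(2, d), 2) = Mul(4, Pow(d, 2)))
Function('y')(G) = Add(65, Mul(2, Pow(G, 2))) (Function('y')(G) = Add(Add(Pow(G, 2), Pow(G, 2)), 65) = Add(Mul(2, Pow(G, 2)), 65) = Add(65, Mul(2, Pow(G, 2))))
Function('c')(I, U) = Pow(U, 2)
Pow(Add(Add(9695, Mul(-1, Function('y')(149))), Function('c')(-217, Function('J')(18, 3))), -1) = Pow(Add(Add(9695, Mul(-1, Add(65, Mul(2, Pow(149, 2))))), Pow(Mul(4, Pow(3, 2)), 2)), -1) = Pow(Add(Add(9695, Mul(-1, Add(65, Mul(2, 22201)))), Pow(Mul(4, 9), 2)), -1) = Pow(Add(Add(9695, Mul(-1, Add(65, 44402))), Pow(36, 2)), -1) = Pow(Add(Add(9695, Mul(-1, 44467)), 1296), -1) = Pow(Add(Add(9695, -44467), 1296), -1) = Pow(Add(-34772, 1296), -1) = Pow(-33476, -1) = Rational(-1, 33476)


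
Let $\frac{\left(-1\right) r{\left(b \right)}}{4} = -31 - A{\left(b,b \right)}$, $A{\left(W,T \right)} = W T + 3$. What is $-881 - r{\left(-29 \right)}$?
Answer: $-4381$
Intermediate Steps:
$A{\left(W,T \right)} = 3 + T W$ ($A{\left(W,T \right)} = T W + 3 = 3 + T W$)
$r{\left(b \right)} = 136 + 4 b^{2}$ ($r{\left(b \right)} = - 4 \left(-31 - \left(3 + b b\right)\right) = - 4 \left(-31 - \left(3 + b^{2}\right)\right) = - 4 \left(-34 - b^{2}\right) = 136 + 4 b^{2}$)
$-881 - r{\left(-29 \right)} = -881 - \left(136 + 4 \left(-29\right)^{2}\right) = -881 - \left(136 + 4 \cdot 841\right) = -881 - \left(136 + 3364\right) = -881 - 3500 = -4381$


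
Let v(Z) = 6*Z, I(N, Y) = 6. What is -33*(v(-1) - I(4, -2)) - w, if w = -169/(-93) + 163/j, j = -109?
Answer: 4010990/10137 ≈ 395.68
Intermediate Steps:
w = 3262/10137 (w = -169/(-93) + 163/(-109) = -169*(-1/93) + 163*(-1/109) = 169/93 - 163/109 = 3262/10137 ≈ 0.32179)
-33*(v(-1) - I(4, -2)) - w = -33*(6*(-1) - 1*6) - 1*3262/10137 = -33*(-6 - 6) - 3262/10137 = -33*(-12) - 3262/10137 = 396 - 3262/10137 = 4010990/10137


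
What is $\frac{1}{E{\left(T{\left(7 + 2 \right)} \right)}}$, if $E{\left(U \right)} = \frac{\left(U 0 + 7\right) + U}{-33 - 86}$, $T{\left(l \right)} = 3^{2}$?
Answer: $- \frac{119}{16} \approx -7.4375$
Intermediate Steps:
$T{\left(l \right)} = 9$
$E{\left(U \right)} = - \frac{1}{17} - \frac{U}{119}$ ($E{\left(U \right)} = \frac{\left(0 + 7\right) + U}{-119} = \left(7 + U\right) \left(- \frac{1}{119}\right) = - \frac{1}{17} - \frac{U}{119}$)
$\frac{1}{E{\left(T{\left(7 + 2 \right)} \right)}} = \frac{1}{- \frac{1}{17} - \frac{9}{119}} = \frac{1}{- \frac{16}{119}} = - \frac{119}{16}$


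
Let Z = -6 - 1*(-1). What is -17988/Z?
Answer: 17988/5 ≈ 3597.6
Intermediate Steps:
Z = -5 (Z = -6 + 1 = -5)
-17988/Z = -17988/(-5) = -1/5*(-17988) = 17988/5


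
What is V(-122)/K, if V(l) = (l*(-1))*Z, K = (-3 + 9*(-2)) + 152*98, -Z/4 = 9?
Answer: -4392/14875 ≈ -0.29526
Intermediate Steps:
Z = -36 (Z = -4*9 = -36)
K = 14875 (K = (-3 - 18) + 14896 = -21 + 14896 = 14875)
V(l) = 36*l (V(l) = (l*(-1))*(-36) = -l*(-36) = 36*l)
V(-122)/K = (36*(-122))/14875 = -4392*1/14875 = -4392/14875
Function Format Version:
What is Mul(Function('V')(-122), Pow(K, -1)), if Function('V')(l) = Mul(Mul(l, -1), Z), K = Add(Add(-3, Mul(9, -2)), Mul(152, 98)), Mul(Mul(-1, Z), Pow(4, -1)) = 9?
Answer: Rational(-4392, 14875) ≈ -0.29526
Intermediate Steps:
Z = -36 (Z = Mul(-4, 9) = -36)
K = 14875 (K = Add(Add(-3, -18), 14896) = Add(-21, 14896) = 14875)
Function('V')(l) = Mul(36, l) (Function('V')(l) = Mul(Mul(l, -1), -36) = Mul(Mul(-1, l), -36) = Mul(36, l))
Mul(Function('V')(-122), Pow(K, -1)) = Mul(Mul(36, -122), Pow(14875, -1)) = Mul(-4392, Rational(1, 14875)) = Rational(-4392, 14875)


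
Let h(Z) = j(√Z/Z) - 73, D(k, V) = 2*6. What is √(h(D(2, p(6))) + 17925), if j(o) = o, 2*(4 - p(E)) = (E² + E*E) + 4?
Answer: √(642672 + 6*√3)/6 ≈ 133.61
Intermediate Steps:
p(E) = 2 - E² (p(E) = 4 - ((E² + E*E) + 4)/2 = 4 - ((E² + E²) + 4)/2 = 4 - (2*E² + 4)/2 = 4 - (4 + 2*E²)/2 = 4 + (-2 - E²) = 2 - E²)
D(k, V) = 12
h(Z) = -73 + Z^(-½) (h(Z) = √Z/Z - 73 = Z^(-½) - 73 = -73 + Z^(-½))
√(h(D(2, p(6))) + 17925) = √((-73 + 12^(-½)) + 17925) = √((-73 + √3/6) + 17925) = √(17852 + √3/6)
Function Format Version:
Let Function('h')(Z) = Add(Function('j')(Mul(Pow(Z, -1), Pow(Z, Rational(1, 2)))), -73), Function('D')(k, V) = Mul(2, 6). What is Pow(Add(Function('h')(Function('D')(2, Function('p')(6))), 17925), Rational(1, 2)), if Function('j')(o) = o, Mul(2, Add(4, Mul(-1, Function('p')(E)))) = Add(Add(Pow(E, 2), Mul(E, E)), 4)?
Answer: Mul(Rational(1, 6), Pow(Add(642672, Mul(6, Pow(3, Rational(1, 2)))), Rational(1, 2))) ≈ 133.61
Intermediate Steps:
Function('p')(E) = Add(2, Mul(-1, Pow(E, 2))) (Function('p')(E) = Add(4, Mul(Rational(-1, 2), Add(Add(Pow(E, 2), Mul(E, E)), 4))) = Add(4, Mul(Rational(-1, 2), Add(Add(Pow(E, 2), Pow(E, 2)), 4))) = Add(4, Mul(Rational(-1, 2), Add(Mul(2, Pow(E, 2)), 4))) = Add(4, Mul(Rational(-1, 2), Add(4, Mul(2, Pow(E, 2))))) = Add(4, Add(-2, Mul(-1, Pow(E, 2)))) = Add(2, Mul(-1, Pow(E, 2))))
Function('D')(k, V) = 12
Function('h')(Z) = Add(-73, Pow(Z, Rational(-1, 2))) (Function('h')(Z) = Add(Mul(Pow(Z, -1), Pow(Z, Rational(1, 2))), -73) = Add(Pow(Z, Rational(-1, 2)), -73) = Add(-73, Pow(Z, Rational(-1, 2))))
Pow(Add(Function('h')(Function('D')(2, Function('p')(6))), 17925), Rational(1, 2)) = Pow(Add(Add(-73, Pow(12, Rational(-1, 2))), 17925), Rational(1, 2)) = Pow(Add(Add(-73, Mul(Rational(1, 6), Pow(3, Rational(1, 2)))), 17925), Rational(1, 2)) = Pow(Add(17852, Mul(Rational(1, 6), Pow(3, Rational(1, 2)))), Rational(1, 2))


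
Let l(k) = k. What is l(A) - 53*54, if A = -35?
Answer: -2897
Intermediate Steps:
l(A) - 53*54 = -35 - 53*54 = -35 - 1*2862 = -35 - 2862 = -2897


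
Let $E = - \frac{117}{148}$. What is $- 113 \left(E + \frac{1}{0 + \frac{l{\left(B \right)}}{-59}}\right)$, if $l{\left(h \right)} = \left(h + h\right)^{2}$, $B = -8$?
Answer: $\frac{1092823}{9472} \approx 115.37$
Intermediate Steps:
$l{\left(h \right)} = 4 h^{2}$ ($l{\left(h \right)} = \left(2 h\right)^{2} = 4 h^{2}$)
$E = - \frac{117}{148}$ ($E = \left(-117\right) \frac{1}{148} = - \frac{117}{148} \approx -0.79054$)
$- 113 \left(E + \frac{1}{0 + \frac{l{\left(B \right)}}{-59}}\right) = - 113 \left(- \frac{117}{148} + \frac{1}{0 + \frac{4 \left(-8\right)^{2}}{-59}}\right) = - 113 \left(- \frac{117}{148} + \frac{1}{0 + 4 \cdot 64 \left(- \frac{1}{59}\right)}\right) = - 113 \left(- \frac{117}{148} + \frac{1}{0 + 256 \left(- \frac{1}{59}\right)}\right) = - 113 \left(- \frac{117}{148} + \frac{1}{0 - \frac{256}{59}}\right) = - 113 \left(- \frac{117}{148} + \frac{1}{- \frac{256}{59}}\right) = - 113 \left(- \frac{117}{148} - \frac{59}{256}\right) = \left(-113\right) \left(- \frac{9671}{9472}\right) = \frac{1092823}{9472}$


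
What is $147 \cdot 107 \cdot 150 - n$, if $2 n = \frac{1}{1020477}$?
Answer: $\frac{4815324819899}{2040954} \approx 2.3593 \cdot 10^{6}$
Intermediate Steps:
$n = \frac{1}{2040954}$ ($n = \frac{1}{2 \cdot 1020477} = \frac{1}{2} \cdot \frac{1}{1020477} = \frac{1}{2040954} \approx 4.8997 \cdot 10^{-7}$)
$147 \cdot 107 \cdot 150 - n = 147 \cdot 107 \cdot 150 - \frac{1}{2040954} = 15729 \cdot 150 - \frac{1}{2040954} = 2359350 - \frac{1}{2040954} = \frac{4815324819899}{2040954}$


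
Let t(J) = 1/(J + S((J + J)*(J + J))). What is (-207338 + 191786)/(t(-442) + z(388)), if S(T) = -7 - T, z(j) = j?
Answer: -12160186560/303379139 ≈ -40.082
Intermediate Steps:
t(J) = 1/(-7 + J - 4*J**2) (t(J) = 1/(J + (-7 - (J + J)*(J + J))) = 1/(J + (-7 - 2*J*2*J)) = 1/(J + (-7 - 4*J**2)) = 1/(-7 + J - 4*J**2))
(-207338 + 191786)/(t(-442) + z(388)) = (-207338 + 191786)/(-1/(7 - 1*(-442) + 4*(-442)**2) + 388) = -15552/(-1/(7 + 442 + 4*195364) + 388) = -15552/(-1/(7 + 442 + 781456) + 388) = -15552/(-1/781905 + 388) = -15552/303379139/781905 = -15552*781905/303379139 = -12160186560/303379139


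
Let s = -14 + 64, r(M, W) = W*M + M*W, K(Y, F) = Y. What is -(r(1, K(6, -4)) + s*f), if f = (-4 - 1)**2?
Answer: -1262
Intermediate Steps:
f = 25 (f = (-5)**2 = 25)
r(M, W) = 2*M*W (r(M, W) = M*W + M*W = 2*M*W)
s = 50
-(r(1, K(6, -4)) + s*f) = -(2*1*6 + 50*25) = -(12 + 1250) = -1*1262 = -1262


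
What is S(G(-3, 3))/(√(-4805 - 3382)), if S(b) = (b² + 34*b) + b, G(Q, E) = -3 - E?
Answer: 58*I*√8187/2729 ≈ 1.923*I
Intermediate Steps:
S(b) = b² + 35*b
S(G(-3, 3))/(√(-4805 - 3382)) = ((-3 - 1*3)*(35 + (-3 - 1*3)))/(√(-4805 - 3382)) = ((-3 - 3)*(35 + (-3 - 3)))/(√(-8187)) = (-6*(35 - 6))/((I*√8187)) = (-6*29)*(-I*√8187/8187) = -(-58)*I*√8187/2729 = 58*I*√8187/2729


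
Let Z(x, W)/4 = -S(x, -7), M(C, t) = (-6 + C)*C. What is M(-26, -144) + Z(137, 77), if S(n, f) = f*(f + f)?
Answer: 440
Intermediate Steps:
M(C, t) = C*(-6 + C)
S(n, f) = 2*f² (S(n, f) = f*(2*f) = 2*f²)
Z(x, W) = -392 (Z(x, W) = 4*(-2*(-7)²) = 4*(-2*49) = 4*(-1*98) = 4*(-98) = -392)
M(-26, -144) + Z(137, 77) = -26*(-6 - 26) - 392 = -26*(-32) - 392 = 832 - 392 = 440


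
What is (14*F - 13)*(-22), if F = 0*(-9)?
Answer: 286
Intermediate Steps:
F = 0
(14*F - 13)*(-22) = (14*0 - 13)*(-22) = (0 - 13)*(-22) = -13*(-22) = 286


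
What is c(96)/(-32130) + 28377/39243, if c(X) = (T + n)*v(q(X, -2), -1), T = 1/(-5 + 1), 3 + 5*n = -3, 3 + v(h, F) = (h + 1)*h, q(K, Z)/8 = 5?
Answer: 6699347713/8405850600 ≈ 0.79699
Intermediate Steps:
q(K, Z) = 40 (q(K, Z) = 8*5 = 40)
v(h, F) = -3 + h*(1 + h) (v(h, F) = -3 + (h + 1)*h = -3 + (1 + h)*h = -3 + h*(1 + h))
n = -6/5 (n = -3/5 + (1/5)*(-3) = -3/5 - 3/5 = -6/5 ≈ -1.2000)
T = -1/4 (T = 1/(-4) = -1/4 ≈ -0.25000)
c(X) = -47473/20 (c(X) = (-1/4 - 6/5)*(-3 + 40 + 40**2) = -29*(-3 + 40 + 1600)/20 = -29/20*1637 = -47473/20)
c(96)/(-32130) + 28377/39243 = -47473/20/(-32130) + 28377/39243 = -47473/20*(-1/32130) + 28377*(1/39243) = 47473/642600 + 9459/13081 = 6699347713/8405850600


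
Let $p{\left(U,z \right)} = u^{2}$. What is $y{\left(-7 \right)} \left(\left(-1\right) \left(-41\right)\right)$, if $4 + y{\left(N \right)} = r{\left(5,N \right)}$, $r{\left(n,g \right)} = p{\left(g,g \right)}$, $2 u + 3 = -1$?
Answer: $0$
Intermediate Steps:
$u = -2$ ($u = - \frac{3}{2} + \frac{1}{2} \left(-1\right) = - \frac{3}{2} - \frac{1}{2} = -2$)
$p{\left(U,z \right)} = 4$ ($p{\left(U,z \right)} = \left(-2\right)^{2} = 4$)
$r{\left(n,g \right)} = 4$
$y{\left(N \right)} = 0$ ($y{\left(N \right)} = -4 + 4 = 0$)
$y{\left(-7 \right)} \left(\left(-1\right) \left(-41\right)\right) = 0 \left(\left(-1\right) \left(-41\right)\right) = 0 \cdot 41 = 0$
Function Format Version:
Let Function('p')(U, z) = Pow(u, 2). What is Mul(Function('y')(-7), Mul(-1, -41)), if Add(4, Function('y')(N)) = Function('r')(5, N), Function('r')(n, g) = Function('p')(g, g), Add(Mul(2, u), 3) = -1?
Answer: 0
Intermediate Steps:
u = -2 (u = Add(Rational(-3, 2), Mul(Rational(1, 2), -1)) = Add(Rational(-3, 2), Rational(-1, 2)) = -2)
Function('p')(U, z) = 4 (Function('p')(U, z) = Pow(-2, 2) = 4)
Function('r')(n, g) = 4
Function('y')(N) = 0 (Function('y')(N) = Add(-4, 4) = 0)
Mul(Function('y')(-7), Mul(-1, -41)) = Mul(0, Mul(-1, -41)) = Mul(0, 41) = 0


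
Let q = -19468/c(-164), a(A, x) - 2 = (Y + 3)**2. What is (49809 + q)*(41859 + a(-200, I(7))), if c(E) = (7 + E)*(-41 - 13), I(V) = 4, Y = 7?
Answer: 18809451847/9 ≈ 2.0899e+9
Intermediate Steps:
c(E) = -378 - 54*E (c(E) = (7 + E)*(-54) = -378 - 54*E)
a(A, x) = 102 (a(A, x) = 2 + (7 + 3)**2 = 2 + 10**2 = 2 + 100 = 102)
q = -62/27 (q = -19468/(-378 - 54*(-164)) = -19468/(-378 + 8856) = -19468/8478 = -19468*1/8478 = -62/27 ≈ -2.2963)
(49809 + q)*(41859 + a(-200, I(7))) = (49809 - 62/27)*(41859 + 102) = (1344781/27)*41961 = 18809451847/9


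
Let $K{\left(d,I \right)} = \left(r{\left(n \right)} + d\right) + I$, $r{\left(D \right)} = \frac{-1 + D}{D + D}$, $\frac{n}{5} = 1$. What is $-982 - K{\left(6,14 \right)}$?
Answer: $- \frac{5012}{5} \approx -1002.4$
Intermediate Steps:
$n = 5$ ($n = 5 \cdot 1 = 5$)
$r{\left(D \right)} = \frac{-1 + D}{2 D}$
$K{\left(d,I \right)} = \frac{2}{5} + I + d$ ($K{\left(d,I \right)} = \left(\frac{-1 + 5}{2 \cdot 5} + d\right) + I = \left(\frac{1}{2} \cdot \frac{1}{5} \cdot 4 + d\right) + I = \left(\frac{2}{5} + d\right) + I = \frac{2}{5} + I + d$)
$-982 - K{\left(6,14 \right)} = -982 - \left(\frac{2}{5} + 14 + 6\right) = -982 - \frac{102}{5} = - \frac{5012}{5}$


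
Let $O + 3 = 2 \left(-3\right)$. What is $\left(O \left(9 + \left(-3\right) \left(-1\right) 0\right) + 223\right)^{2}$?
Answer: $20164$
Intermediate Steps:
$O = -9$ ($O = -3 + 2 \left(-3\right) = -3 - 6 = -9$)
$\left(O \left(9 + \left(-3\right) \left(-1\right) 0\right) + 223\right)^{2} = \left(- 9 \left(9 + \left(-3\right) \left(-1\right) 0\right) + 223\right)^{2} = \left(- 9 \left(9 + 3 \cdot 0\right) + 223\right)^{2} = \left(- 9 \left(9 + 0\right) + 223\right)^{2} = \left(\left(-9\right) 9 + 223\right)^{2} = \left(-81 + 223\right)^{2} = 142^{2} = 20164$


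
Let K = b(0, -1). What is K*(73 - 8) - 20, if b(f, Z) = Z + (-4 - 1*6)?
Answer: -735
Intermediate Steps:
b(f, Z) = -10 + Z (b(f, Z) = Z + (-4 - 6) = Z - 10 = -10 + Z)
K = -11 (K = -10 - 1 = -11)
K*(73 - 8) - 20 = -11*(73 - 8) - 20 = -11*65 - 20 = -715 - 20 = -735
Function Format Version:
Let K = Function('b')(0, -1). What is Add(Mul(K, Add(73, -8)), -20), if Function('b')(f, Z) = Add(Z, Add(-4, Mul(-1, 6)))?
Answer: -735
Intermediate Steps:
Function('b')(f, Z) = Add(-10, Z) (Function('b')(f, Z) = Add(Z, Add(-4, -6)) = Add(Z, -10) = Add(-10, Z))
K = -11 (K = Add(-10, -1) = -11)
Add(Mul(K, Add(73, -8)), -20) = Add(Mul(-11, Add(73, -8)), -20) = Add(Mul(-11, 65), -20) = Add(-715, -20) = -735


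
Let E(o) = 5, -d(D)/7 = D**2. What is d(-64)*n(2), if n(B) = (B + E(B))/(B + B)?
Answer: -50176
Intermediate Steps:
d(D) = -7*D**2
n(B) = (5 + B)/(2*B) (n(B) = (B + 5)/(B + B) = (5 + B)/((2*B)) = (5 + B)*(1/(2*B)) = (5 + B)/(2*B))
d(-64)*n(2) = (-7*(-64)**2)*((1/2)*(5 + 2)/2) = (-7*4096)*((1/2)*(1/2)*7) = -28672*7/4 = -50176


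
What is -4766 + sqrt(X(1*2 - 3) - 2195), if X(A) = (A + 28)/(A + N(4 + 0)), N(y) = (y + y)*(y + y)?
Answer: -4766 + I*sqrt(107534)/7 ≈ -4766.0 + 46.846*I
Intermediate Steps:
N(y) = 4*y**2 (N(y) = (2*y)*(2*y) = 4*y**2)
X(A) = (28 + A)/(64 + A) (X(A) = (A + 28)/(A + 4*(4 + 0)**2) = (28 + A)/(A + 4*4**2) = (28 + A)/(A + 4*16) = (28 + A)/(A + 64) = (28 + A)/(64 + A))
-4766 + sqrt(X(1*2 - 3) - 2195) = -4766 + sqrt((28 + (1*2 - 3))/(64 + (1*2 - 3)) - 2195) = -4766 + sqrt((28 + (2 - 3))/(64 + (2 - 3)) - 2195) = -4766 + sqrt((28 - 1)/(64 - 1) - 2195) = -4766 + sqrt(27/63 - 2195) = -4766 + sqrt((1/63)*27 - 2195) = -4766 + sqrt(3/7 - 2195) = -4766 + sqrt(-15362/7) = -4766 + I*sqrt(107534)/7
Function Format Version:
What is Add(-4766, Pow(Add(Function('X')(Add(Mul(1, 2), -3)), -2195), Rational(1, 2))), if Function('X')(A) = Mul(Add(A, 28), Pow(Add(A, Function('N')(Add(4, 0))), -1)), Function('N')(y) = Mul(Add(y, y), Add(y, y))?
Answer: Add(-4766, Mul(Rational(1, 7), I, Pow(107534, Rational(1, 2)))) ≈ Add(-4766.0, Mul(46.846, I))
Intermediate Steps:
Function('N')(y) = Mul(4, Pow(y, 2)) (Function('N')(y) = Mul(Mul(2, y), Mul(2, y)) = Mul(4, Pow(y, 2)))
Function('X')(A) = Mul(Pow(Add(64, A), -1), Add(28, A)) (Function('X')(A) = Mul(Add(A, 28), Pow(Add(A, Mul(4, Pow(Add(4, 0), 2))), -1)) = Mul(Add(28, A), Pow(Add(A, Mul(4, Pow(4, 2))), -1)) = Mul(Add(28, A), Pow(Add(A, Mul(4, 16)), -1)) = Mul(Add(28, A), Pow(Add(A, 64), -1)) = Mul(Add(28, A), Pow(Add(64, A), -1)) = Mul(Pow(Add(64, A), -1), Add(28, A)))
Add(-4766, Pow(Add(Function('X')(Add(Mul(1, 2), -3)), -2195), Rational(1, 2))) = Add(-4766, Pow(Add(Mul(Pow(Add(64, Add(Mul(1, 2), -3)), -1), Add(28, Add(Mul(1, 2), -3))), -2195), Rational(1, 2))) = Add(-4766, Pow(Add(Mul(Pow(Add(64, Add(2, -3)), -1), Add(28, Add(2, -3))), -2195), Rational(1, 2))) = Add(-4766, Pow(Add(Mul(Pow(Add(64, -1), -1), Add(28, -1)), -2195), Rational(1, 2))) = Add(-4766, Pow(Add(Mul(Pow(63, -1), 27), -2195), Rational(1, 2))) = Add(-4766, Pow(Add(Mul(Rational(1, 63), 27), -2195), Rational(1, 2))) = Add(-4766, Pow(Add(Rational(3, 7), -2195), Rational(1, 2))) = Add(-4766, Pow(Rational(-15362, 7), Rational(1, 2))) = Add(-4766, Mul(Rational(1, 7), I, Pow(107534, Rational(1, 2))))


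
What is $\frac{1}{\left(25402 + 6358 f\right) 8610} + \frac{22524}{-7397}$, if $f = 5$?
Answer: $- \frac{11091338347483}{3642453818640} \approx -3.045$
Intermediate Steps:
$\frac{1}{\left(25402 + 6358 f\right) 8610} + \frac{22524}{-7397} = \frac{1}{\left(25402 + 6358 \cdot 5\right) 8610} + \frac{22524}{-7397} = \frac{1}{25402 + 31790} \cdot \frac{1}{8610} + 22524 \left(- \frac{1}{7397}\right) = \frac{1}{57192} \cdot \frac{1}{8610} - \frac{22524}{7397} = \frac{1}{492423120} - \frac{22524}{7397} = - \frac{11091338347483}{3642453818640}$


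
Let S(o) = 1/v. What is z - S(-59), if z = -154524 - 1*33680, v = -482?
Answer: -90714327/482 ≈ -1.8820e+5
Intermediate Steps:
S(o) = -1/482 (S(o) = 1/(-482) = -1/482)
z = -188204 (z = -154524 - 33680 = -188204)
z - S(-59) = -188204 - 1*(-1/482) = -188204 + 1/482 = -90714327/482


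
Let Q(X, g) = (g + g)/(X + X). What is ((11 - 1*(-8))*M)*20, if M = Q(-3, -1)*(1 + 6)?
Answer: 2660/3 ≈ 886.67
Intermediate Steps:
Q(X, g) = g/X (Q(X, g) = (2*g)/((2*X)) = (2*g)*(1/(2*X)) = g/X)
M = 7/3 (M = (-1/(-3))*(1 + 6) = -1*(-⅓)*7 = (⅓)*7 = 7/3 ≈ 2.3333)
((11 - 1*(-8))*M)*20 = ((11 - 1*(-8))*(7/3))*20 = ((11 + 8)*(7/3))*20 = (19*(7/3))*20 = (133/3)*20 = 2660/3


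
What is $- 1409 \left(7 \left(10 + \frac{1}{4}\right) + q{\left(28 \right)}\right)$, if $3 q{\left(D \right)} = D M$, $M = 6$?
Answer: $- \frac{719999}{4} \approx -1.8 \cdot 10^{5}$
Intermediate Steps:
$q{\left(D \right)} = 2 D$ ($q{\left(D \right)} = \frac{D 6}{3} = \frac{6 D}{3} = 2 D$)
$- 1409 \left(7 \left(10 + \frac{1}{4}\right) + q{\left(28 \right)}\right) = - 1409 \left(7 \left(10 + \frac{1}{4}\right) + 2 \cdot 28\right) = - 1409 \left(7 \left(10 + \frac{1}{4}\right) + 56\right) = - 1409 \left(7 \cdot \frac{41}{4} + 56\right) = - 1409 \left(\frac{287}{4} + 56\right) = \left(-1409\right) \frac{511}{4} = - \frac{719999}{4}$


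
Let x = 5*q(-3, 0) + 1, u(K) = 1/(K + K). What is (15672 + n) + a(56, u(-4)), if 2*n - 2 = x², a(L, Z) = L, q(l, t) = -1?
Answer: 15737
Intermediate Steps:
u(K) = 1/(2*K)
x = -4 (x = 5*(-1) + 1 = -5 + 1 = -4)
n = 9 (n = 1 + (½)*(-4)² = 1 + (½)*16 = 1 + 8 = 9)
(15672 + n) + a(56, u(-4)) = (15672 + 9) + 56 = 15681 + 56 = 15737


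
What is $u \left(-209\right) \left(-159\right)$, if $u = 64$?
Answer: $2126784$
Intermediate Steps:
$u \left(-209\right) \left(-159\right) = 64 \left(-209\right) \left(-159\right) = \left(-13376\right) \left(-159\right) = 2126784$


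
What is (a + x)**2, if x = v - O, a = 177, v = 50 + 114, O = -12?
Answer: 124609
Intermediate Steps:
v = 164
x = 176 (x = 164 - 1*(-12) = 164 + 12 = 176)
(a + x)**2 = (177 + 176)**2 = 353**2 = 124609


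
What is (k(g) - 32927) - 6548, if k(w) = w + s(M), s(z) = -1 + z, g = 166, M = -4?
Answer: -39314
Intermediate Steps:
k(w) = -5 + w (k(w) = w + (-1 - 4) = w - 5 = -5 + w)
(k(g) - 32927) - 6548 = ((-5 + 166) - 32927) - 6548 = (161 - 32927) - 6548 = -32766 - 6548 = -39314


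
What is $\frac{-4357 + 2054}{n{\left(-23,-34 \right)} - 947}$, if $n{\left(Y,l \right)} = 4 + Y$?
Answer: $\frac{329}{138} \approx 2.3841$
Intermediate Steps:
$\frac{-4357 + 2054}{n{\left(-23,-34 \right)} - 947} = \frac{-4357 + 2054}{\left(4 - 23\right) - 947} = - \frac{2303}{-19 - 947} = - \frac{2303}{-966} = \left(-2303\right) \left(- \frac{1}{966}\right) = \frac{329}{138}$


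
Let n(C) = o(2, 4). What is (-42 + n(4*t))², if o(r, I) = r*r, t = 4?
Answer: 1444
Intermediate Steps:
o(r, I) = r²
n(C) = 4 (n(C) = 2² = 4)
(-42 + n(4*t))² = (-42 + 4)² = (-38)² = 1444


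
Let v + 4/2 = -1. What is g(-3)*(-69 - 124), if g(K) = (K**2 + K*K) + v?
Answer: -2895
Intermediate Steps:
v = -3 (v = -2 - 1 = -3)
g(K) = -3 + 2*K**2 (g(K) = (K**2 + K*K) - 3 = (K**2 + K**2) - 3 = 2*K**2 - 3 = -3 + 2*K**2)
g(-3)*(-69 - 124) = (-3 + 2*(-3)**2)*(-69 - 124) = (-3 + 2*9)*(-193) = (-3 + 18)*(-193) = 15*(-193) = -2895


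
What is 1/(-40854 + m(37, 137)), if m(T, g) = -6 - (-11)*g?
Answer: -1/39353 ≈ -2.5411e-5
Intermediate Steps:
m(T, g) = -6 + 11*g
1/(-40854 + m(37, 137)) = 1/(-40854 + (-6 + 11*137)) = 1/(-40854 + (-6 + 1507)) = 1/(-40854 + 1501) = 1/(-39353) = -1/39353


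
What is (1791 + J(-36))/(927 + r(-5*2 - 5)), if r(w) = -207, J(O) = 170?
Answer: 1961/720 ≈ 2.7236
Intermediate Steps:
(1791 + J(-36))/(927 + r(-5*2 - 5)) = (1791 + 170)/(927 - 207) = 1961/720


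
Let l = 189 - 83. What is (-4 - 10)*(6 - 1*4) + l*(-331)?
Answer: -35114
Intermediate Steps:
l = 106
(-4 - 10)*(6 - 1*4) + l*(-331) = (-4 - 10)*(6 - 1*4) + 106*(-331) = -14*(6 - 4) - 35086 = -14*2 - 35086 = -28 - 35086 = -35114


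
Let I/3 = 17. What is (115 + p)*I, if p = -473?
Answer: -18258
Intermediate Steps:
I = 51 (I = 3*17 = 51)
(115 + p)*I = (115 - 473)*51 = -358*51 = -18258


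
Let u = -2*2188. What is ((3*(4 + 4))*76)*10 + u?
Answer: 13864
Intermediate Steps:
u = -4376
((3*(4 + 4))*76)*10 + u = ((3*(4 + 4))*76)*10 - 4376 = ((3*8)*76)*10 - 4376 = (24*76)*10 - 4376 = 1824*10 - 4376 = 18240 - 4376 = 13864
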